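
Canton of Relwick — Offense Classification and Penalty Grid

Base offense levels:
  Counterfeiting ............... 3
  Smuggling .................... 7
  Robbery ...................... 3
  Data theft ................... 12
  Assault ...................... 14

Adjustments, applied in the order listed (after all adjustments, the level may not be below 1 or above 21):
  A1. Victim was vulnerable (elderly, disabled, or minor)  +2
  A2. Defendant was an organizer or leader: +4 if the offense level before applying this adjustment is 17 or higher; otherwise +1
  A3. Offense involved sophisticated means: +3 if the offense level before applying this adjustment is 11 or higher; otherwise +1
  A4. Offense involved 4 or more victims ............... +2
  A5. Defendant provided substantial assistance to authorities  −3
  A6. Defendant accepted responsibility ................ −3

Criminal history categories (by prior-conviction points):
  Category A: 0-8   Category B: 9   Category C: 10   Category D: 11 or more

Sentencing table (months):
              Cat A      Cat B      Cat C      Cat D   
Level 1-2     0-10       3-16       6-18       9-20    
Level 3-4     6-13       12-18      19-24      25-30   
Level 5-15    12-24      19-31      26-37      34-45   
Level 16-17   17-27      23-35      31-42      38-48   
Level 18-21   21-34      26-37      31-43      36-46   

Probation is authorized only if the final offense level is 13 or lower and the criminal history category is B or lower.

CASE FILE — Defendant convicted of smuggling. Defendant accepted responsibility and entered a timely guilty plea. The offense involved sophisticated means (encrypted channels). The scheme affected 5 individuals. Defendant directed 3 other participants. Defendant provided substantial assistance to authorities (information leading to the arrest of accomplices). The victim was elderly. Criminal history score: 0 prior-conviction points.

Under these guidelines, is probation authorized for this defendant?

Base offense level for smuggling: 7.
A1 applies: 7 + 2 = 9.
A2 applies (level before this adjustment is 9 < 17, so +1): 9 + 1 = 10.
A3 applies (level before this adjustment is 10 < 11, so +1): 10 + 1 = 11.
A4 applies: 11 + 2 = 13.
A5 applies: 13 − 3 = 10.
A6 applies: 10 − 3 = 7.
Final offense level: 7.
Criminal history: 0 prior points → Category A (0-8).
Level 7 falls in the 5-15 band.
Grid: Level 5-15 × Category A = 12-24 months.
Probation check: level 7 ≤ 13 and category A ≤ B → eligible.

Yes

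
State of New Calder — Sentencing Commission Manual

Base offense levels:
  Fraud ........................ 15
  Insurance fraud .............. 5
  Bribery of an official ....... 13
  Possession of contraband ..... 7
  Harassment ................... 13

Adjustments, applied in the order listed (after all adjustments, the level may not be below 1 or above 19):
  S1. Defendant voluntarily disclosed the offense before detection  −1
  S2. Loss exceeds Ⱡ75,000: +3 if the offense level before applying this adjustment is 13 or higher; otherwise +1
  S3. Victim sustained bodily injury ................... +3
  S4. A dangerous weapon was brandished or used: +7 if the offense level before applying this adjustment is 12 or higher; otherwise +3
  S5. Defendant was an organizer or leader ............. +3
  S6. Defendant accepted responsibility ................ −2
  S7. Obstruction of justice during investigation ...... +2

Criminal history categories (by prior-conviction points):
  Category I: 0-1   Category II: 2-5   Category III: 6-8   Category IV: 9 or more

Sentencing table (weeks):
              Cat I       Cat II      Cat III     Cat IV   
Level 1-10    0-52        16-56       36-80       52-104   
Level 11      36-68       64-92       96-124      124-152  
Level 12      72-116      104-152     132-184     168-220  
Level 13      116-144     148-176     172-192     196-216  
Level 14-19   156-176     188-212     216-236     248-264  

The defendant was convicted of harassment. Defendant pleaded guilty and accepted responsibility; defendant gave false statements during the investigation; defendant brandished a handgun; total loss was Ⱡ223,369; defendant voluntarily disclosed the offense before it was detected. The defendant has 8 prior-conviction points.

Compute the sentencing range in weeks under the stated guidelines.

Base offense level for harassment: 13.
S1 applies: 13 − 1 = 12.
S2 applies (level before this adjustment is 12 < 13, so +1): 12 + 1 = 13.
S4 applies (level before this adjustment is 13 ≥ 12, so +7): 13 + 7 = 20.
S5 does not apply.
S6 applies: 20 − 2 = 18.
S7 applies: 18 + 2 = 20.
Level 20 exceeds the maximum of 19; capped at 19.
Final offense level: 19.
Criminal history: 8 prior points → Category III (6-8).
Level 19 falls in the 14-19 band.
Grid: Level 14-19 × Category III = 216-236 weeks.

216-236 weeks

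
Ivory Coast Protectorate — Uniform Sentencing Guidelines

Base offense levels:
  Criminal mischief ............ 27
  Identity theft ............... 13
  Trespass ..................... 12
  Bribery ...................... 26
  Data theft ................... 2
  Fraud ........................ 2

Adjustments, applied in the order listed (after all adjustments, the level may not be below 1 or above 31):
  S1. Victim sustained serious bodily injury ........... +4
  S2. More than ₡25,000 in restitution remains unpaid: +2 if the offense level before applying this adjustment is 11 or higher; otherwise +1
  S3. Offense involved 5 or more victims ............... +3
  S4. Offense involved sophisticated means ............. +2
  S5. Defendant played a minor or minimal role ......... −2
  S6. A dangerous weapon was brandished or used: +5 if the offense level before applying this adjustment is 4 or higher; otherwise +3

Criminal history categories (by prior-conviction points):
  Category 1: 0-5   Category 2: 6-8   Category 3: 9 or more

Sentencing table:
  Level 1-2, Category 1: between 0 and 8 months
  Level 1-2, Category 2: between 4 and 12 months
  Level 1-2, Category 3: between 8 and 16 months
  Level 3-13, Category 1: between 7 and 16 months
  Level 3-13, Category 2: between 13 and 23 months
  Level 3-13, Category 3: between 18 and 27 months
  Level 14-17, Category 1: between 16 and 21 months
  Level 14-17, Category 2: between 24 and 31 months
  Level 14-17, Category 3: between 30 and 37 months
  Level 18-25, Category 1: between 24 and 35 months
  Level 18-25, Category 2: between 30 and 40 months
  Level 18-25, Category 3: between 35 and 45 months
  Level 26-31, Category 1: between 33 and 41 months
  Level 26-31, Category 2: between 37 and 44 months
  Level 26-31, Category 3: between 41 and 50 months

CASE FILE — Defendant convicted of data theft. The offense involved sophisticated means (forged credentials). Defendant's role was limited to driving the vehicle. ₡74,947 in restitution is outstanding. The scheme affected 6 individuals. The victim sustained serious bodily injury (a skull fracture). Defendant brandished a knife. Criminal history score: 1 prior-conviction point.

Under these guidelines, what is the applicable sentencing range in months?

Base offense level for data theft: 2.
S1 applies: 2 + 4 = 6.
S2 applies (level before this adjustment is 6 < 11, so +1): 6 + 1 = 7.
S3 applies: 7 + 3 = 10.
S4 applies: 10 + 2 = 12.
S5 applies: 12 − 2 = 10.
S6 applies (level before this adjustment is 10 ≥ 4, so +5): 10 + 5 = 15.
Final offense level: 15.
Criminal history: 1 prior point → Category 1 (0-5).
Level 15 falls in the 14-17 band.
Grid: Level 14-17 × Category 1 = 16-21 months.

16-21 months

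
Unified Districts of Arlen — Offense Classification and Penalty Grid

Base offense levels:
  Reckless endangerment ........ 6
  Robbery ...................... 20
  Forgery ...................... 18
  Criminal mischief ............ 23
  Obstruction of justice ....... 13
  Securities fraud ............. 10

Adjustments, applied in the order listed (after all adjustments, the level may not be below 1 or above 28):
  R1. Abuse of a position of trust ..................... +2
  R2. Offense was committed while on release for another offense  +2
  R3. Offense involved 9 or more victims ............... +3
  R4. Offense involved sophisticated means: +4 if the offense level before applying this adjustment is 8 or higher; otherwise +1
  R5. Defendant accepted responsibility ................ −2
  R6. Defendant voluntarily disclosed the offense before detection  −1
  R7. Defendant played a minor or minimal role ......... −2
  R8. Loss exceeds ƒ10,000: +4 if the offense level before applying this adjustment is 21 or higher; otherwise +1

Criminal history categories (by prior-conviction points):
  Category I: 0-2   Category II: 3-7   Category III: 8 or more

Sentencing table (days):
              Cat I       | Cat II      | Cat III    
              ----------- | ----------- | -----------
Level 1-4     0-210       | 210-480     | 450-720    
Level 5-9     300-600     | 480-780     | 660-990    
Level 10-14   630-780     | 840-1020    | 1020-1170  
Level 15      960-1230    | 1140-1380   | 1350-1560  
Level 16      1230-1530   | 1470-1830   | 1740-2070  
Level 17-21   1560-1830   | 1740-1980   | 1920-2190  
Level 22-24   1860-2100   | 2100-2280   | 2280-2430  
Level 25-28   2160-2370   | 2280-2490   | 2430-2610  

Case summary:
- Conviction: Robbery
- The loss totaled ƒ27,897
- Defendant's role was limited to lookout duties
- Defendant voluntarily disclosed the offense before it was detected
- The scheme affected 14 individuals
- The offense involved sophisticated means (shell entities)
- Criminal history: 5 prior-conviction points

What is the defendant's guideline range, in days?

2280-2490 days

Base offense level for robbery: 20.
R3 applies: 20 + 3 = 23.
R4 applies (level before this adjustment is 23 ≥ 8, so +4): 23 + 4 = 27.
R6 applies: 27 − 1 = 26.
R7 applies: 26 − 2 = 24.
R8 applies (level before this adjustment is 24 ≥ 21, so +4): 24 + 4 = 28.
Final offense level: 28.
Criminal history: 5 prior points → Category II (3-7).
Level 28 falls in the 25-28 band.
Grid: Level 25-28 × Category II = 2280-2490 days.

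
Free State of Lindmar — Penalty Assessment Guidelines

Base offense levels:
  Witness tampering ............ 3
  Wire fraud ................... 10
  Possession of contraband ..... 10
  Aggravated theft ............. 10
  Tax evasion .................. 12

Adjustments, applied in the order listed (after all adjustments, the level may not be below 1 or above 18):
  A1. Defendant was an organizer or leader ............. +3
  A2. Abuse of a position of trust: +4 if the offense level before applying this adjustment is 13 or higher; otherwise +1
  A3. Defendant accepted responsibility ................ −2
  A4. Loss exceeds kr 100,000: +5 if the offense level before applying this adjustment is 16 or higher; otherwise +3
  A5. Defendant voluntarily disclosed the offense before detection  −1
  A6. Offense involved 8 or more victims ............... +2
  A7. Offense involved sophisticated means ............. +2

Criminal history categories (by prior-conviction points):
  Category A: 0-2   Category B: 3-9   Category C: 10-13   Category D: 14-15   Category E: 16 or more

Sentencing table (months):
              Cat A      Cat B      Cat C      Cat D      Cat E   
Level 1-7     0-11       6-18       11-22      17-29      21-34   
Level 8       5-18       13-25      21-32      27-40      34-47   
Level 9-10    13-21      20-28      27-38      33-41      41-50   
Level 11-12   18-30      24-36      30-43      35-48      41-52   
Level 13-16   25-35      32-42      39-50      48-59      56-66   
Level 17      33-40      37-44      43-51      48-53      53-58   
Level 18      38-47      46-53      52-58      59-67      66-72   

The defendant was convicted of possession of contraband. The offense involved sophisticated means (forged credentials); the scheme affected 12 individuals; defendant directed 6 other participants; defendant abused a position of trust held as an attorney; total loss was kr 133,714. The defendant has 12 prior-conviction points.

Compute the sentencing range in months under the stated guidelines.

52-58 months

Base offense level for possession of contraband: 10.
A1 applies: 10 + 3 = 13.
A2 applies (level before this adjustment is 13 ≥ 13, so +4): 13 + 4 = 17.
A3 does not apply.
A4 applies (level before this adjustment is 17 ≥ 16, so +5): 17 + 5 = 22.
A5 does not apply.
A6 applies: 22 + 2 = 24.
A7 applies: 24 + 2 = 26.
Level 26 exceeds the maximum of 18; capped at 18.
Final offense level: 18.
Criminal history: 12 prior points → Category C (10-13).
Level 18 falls in the 18 band.
Grid: Level 18 × Category C = 52-58 months.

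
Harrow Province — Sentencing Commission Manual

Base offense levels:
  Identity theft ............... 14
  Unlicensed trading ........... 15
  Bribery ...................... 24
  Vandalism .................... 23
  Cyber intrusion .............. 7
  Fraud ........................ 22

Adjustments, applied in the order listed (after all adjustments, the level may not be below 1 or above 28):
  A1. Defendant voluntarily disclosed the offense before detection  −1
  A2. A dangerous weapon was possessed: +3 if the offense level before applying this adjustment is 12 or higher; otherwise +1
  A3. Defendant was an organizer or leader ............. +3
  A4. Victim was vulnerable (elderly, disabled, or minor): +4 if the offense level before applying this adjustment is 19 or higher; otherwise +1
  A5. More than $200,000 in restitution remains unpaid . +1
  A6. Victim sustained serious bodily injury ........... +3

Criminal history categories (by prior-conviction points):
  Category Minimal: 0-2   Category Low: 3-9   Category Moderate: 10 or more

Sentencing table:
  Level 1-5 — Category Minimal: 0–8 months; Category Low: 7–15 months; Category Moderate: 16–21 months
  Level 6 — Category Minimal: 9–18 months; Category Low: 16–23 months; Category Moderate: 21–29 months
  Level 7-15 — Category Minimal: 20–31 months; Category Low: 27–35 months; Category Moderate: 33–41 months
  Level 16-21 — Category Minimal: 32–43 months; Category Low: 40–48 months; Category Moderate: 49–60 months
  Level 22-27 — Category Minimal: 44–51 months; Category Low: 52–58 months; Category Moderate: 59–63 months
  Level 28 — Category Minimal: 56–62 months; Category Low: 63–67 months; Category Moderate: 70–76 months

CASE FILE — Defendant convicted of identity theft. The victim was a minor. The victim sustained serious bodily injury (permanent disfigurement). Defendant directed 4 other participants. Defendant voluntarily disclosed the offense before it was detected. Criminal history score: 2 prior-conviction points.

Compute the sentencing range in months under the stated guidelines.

Base offense level for identity theft: 14.
A1 applies: 14 − 1 = 13.
A2 does not apply.
A3 applies: 13 + 3 = 16.
A4 applies (level before this adjustment is 16 < 19, so +1): 16 + 1 = 17.
A5 does not apply.
A6 applies: 17 + 3 = 20.
Final offense level: 20.
Criminal history: 2 prior points → Category Minimal (0-2).
Level 20 falls in the 16-21 band.
Grid: Level 16-21 × Category Minimal = 32-43 months.

32-43 months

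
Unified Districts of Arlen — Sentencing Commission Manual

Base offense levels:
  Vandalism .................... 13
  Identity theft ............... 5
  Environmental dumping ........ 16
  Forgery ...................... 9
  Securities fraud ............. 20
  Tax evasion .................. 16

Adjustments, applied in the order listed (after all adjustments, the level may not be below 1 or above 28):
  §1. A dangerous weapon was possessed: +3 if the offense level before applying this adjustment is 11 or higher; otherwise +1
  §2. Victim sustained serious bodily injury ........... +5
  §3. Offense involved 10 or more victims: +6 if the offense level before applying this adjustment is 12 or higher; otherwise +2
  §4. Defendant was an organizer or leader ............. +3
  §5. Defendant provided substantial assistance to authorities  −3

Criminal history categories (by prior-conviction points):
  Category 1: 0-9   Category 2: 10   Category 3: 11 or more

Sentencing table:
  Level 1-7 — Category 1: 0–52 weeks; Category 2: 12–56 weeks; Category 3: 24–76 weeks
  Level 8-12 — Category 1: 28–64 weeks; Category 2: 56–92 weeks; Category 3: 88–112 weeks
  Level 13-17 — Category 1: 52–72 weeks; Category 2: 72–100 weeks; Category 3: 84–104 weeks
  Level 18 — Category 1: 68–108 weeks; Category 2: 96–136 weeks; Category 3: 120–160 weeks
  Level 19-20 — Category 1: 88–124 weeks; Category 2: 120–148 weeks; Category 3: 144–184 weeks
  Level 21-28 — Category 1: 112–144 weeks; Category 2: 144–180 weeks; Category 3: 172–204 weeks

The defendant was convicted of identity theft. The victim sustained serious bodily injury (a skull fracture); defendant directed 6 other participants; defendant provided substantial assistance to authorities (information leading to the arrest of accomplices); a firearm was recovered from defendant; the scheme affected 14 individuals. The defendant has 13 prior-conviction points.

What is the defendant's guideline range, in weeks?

84-104 weeks

Base offense level for identity theft: 5.
§1 applies (level before this adjustment is 5 < 11, so +1): 5 + 1 = 6.
§2 applies: 6 + 5 = 11.
§3 applies (level before this adjustment is 11 < 12, so +2): 11 + 2 = 13.
§4 applies: 13 + 3 = 16.
§5 applies: 16 − 3 = 13.
Final offense level: 13.
Criminal history: 13 prior points → Category 3 (11+).
Level 13 falls in the 13-17 band.
Grid: Level 13-17 × Category 3 = 84-104 weeks.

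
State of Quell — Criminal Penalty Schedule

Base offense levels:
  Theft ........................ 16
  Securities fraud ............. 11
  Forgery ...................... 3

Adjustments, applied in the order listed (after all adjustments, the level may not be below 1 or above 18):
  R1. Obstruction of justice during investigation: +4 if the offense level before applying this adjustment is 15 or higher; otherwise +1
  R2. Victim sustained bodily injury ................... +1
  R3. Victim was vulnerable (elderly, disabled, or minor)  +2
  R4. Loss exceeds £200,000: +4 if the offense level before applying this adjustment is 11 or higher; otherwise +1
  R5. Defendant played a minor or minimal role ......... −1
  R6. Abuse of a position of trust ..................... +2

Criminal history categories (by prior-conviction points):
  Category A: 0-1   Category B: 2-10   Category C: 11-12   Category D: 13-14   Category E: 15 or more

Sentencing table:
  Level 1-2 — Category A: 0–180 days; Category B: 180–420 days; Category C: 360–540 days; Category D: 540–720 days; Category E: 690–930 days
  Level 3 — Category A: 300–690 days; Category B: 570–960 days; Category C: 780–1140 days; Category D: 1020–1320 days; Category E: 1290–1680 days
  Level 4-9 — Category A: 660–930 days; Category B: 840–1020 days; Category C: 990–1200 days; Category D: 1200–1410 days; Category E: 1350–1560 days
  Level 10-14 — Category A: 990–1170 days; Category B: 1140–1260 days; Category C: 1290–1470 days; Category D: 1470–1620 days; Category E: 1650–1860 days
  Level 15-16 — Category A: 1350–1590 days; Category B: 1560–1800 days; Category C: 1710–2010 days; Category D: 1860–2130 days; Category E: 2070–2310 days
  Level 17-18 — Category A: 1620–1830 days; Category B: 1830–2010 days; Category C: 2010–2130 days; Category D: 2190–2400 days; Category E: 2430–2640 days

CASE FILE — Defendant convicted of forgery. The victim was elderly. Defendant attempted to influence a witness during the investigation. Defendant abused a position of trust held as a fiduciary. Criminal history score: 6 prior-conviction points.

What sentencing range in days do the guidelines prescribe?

Base offense level for forgery: 3.
R1 applies (level before this adjustment is 3 < 15, so +1): 3 + 1 = 4.
R3 applies: 4 + 2 = 6.
R5 does not apply.
R6 applies: 6 + 2 = 8.
Final offense level: 8.
Criminal history: 6 prior points → Category B (2-10).
Level 8 falls in the 4-9 band.
Grid: Level 4-9 × Category B = 840-1020 days.

840-1020 days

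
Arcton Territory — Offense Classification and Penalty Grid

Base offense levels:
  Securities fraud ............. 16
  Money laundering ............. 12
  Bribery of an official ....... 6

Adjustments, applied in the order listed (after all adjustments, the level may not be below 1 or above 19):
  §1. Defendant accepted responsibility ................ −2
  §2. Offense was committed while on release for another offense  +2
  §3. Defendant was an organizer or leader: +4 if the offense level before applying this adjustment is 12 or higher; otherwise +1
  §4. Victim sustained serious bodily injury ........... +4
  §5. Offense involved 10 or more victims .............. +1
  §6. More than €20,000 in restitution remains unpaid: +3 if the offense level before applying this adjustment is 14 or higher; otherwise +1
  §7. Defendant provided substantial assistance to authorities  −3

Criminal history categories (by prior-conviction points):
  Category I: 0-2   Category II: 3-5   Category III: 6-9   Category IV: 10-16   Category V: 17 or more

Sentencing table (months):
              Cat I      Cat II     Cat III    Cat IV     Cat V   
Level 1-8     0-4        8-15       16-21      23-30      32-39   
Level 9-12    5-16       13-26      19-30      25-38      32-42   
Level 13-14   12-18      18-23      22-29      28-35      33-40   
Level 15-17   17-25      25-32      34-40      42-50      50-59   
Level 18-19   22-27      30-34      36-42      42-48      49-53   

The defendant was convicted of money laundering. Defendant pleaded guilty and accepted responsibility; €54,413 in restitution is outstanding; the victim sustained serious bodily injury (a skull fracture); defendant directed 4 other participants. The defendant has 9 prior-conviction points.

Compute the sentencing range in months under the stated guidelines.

36-42 months

Base offense level for money laundering: 12.
§1 applies: 12 − 2 = 10.
§2 does not apply.
§3 applies (level before this adjustment is 10 < 12, so +1): 10 + 1 = 11.
§4 applies: 11 + 4 = 15.
§5 does not apply.
§6 applies (level before this adjustment is 15 ≥ 14, so +3): 15 + 3 = 18.
§7 does not apply.
Final offense level: 18.
Criminal history: 9 prior points → Category III (6-9).
Level 18 falls in the 18-19 band.
Grid: Level 18-19 × Category III = 36-42 months.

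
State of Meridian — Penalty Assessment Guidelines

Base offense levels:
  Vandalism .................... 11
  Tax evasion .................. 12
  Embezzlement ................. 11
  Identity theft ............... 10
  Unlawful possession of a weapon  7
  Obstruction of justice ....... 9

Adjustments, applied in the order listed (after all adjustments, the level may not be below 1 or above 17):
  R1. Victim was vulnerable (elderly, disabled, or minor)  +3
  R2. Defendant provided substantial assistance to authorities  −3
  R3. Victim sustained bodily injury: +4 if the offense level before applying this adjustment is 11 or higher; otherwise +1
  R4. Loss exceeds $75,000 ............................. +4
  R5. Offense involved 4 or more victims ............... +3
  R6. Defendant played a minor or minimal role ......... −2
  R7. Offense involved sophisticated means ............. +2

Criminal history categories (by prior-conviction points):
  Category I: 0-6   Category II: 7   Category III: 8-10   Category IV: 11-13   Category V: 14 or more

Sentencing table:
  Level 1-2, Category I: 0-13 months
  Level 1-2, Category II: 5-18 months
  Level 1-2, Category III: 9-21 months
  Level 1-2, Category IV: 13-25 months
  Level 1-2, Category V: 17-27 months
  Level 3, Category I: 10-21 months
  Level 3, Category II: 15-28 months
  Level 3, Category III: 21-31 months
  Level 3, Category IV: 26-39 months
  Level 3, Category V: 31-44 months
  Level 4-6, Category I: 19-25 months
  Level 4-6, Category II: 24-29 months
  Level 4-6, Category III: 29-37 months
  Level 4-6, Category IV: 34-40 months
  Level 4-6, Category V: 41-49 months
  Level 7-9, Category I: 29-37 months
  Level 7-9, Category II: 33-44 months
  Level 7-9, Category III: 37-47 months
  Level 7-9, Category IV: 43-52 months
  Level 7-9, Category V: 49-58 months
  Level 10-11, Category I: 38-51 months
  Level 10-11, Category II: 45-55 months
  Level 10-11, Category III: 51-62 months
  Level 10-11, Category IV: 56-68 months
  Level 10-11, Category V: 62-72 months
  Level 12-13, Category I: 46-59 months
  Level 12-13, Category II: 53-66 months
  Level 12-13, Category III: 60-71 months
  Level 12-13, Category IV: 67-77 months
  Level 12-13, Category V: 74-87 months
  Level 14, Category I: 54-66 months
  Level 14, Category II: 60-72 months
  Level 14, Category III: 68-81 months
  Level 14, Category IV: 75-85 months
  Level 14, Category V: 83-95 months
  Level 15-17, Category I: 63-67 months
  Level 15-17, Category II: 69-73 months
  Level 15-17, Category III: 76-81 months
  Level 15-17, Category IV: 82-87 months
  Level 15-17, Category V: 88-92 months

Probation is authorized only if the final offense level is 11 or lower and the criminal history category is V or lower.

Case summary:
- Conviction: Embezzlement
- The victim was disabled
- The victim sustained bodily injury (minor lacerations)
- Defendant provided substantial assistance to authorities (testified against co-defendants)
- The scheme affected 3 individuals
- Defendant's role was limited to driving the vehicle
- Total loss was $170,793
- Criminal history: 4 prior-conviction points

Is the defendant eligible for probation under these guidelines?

No

Base offense level for embezzlement: 11.
R1 applies: 11 + 3 = 14.
R2 applies: 14 − 3 = 11.
R3 applies (level before this adjustment is 11 ≥ 11, so +4): 11 + 4 = 15.
R4 applies: 15 + 4 = 19.
R6 applies: 19 − 2 = 17.
Final offense level: 17.
Criminal history: 4 prior points → Category I (0-6).
Level 17 falls in the 15-17 band.
Grid: Level 15-17 × Category I = 63-67 months.
Probation check: level 17 > 11 and category I ≤ V → not eligible.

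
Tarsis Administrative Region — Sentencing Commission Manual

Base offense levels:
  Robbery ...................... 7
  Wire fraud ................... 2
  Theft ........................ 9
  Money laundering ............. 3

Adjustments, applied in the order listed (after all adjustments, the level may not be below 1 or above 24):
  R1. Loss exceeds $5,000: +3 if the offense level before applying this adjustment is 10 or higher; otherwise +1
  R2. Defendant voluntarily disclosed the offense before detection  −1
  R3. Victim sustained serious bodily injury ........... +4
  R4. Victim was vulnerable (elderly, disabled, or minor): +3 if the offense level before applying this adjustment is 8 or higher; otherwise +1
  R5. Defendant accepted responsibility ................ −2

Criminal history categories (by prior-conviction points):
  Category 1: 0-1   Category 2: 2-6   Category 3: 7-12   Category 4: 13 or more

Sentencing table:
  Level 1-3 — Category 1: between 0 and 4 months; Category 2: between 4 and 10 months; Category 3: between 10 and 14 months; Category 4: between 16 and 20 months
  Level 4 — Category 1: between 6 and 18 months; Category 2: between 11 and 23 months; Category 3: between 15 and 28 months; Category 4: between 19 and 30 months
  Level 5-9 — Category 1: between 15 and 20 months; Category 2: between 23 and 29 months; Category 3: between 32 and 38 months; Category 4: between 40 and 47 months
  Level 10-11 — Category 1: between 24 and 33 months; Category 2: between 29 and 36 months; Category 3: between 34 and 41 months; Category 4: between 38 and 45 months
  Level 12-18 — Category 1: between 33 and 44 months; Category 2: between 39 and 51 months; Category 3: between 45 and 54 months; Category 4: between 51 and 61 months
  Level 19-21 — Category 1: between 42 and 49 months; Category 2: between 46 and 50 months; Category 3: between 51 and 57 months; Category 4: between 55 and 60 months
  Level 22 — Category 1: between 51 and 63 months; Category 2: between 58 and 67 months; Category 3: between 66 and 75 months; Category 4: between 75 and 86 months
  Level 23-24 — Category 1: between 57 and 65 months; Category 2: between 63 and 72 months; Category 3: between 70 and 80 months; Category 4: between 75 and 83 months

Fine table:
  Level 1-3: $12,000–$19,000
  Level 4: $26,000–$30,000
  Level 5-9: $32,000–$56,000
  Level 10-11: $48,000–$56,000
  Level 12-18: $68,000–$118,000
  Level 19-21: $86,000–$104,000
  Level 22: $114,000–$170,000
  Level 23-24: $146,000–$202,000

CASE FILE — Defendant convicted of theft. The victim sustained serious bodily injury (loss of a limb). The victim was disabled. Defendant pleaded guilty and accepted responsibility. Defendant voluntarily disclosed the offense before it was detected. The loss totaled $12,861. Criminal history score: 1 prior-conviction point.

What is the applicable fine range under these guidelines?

Base offense level for theft: 9.
R1 applies (level before this adjustment is 9 < 10, so +1): 9 + 1 = 10.
R2 applies: 10 − 1 = 9.
R3 applies: 9 + 4 = 13.
R4 applies (level before this adjustment is 13 ≥ 8, so +3): 13 + 3 = 16.
R5 applies: 16 − 2 = 14.
Final offense level: 14.
Level 14 falls in the 12-18 band.
Fine table: Level 12-18 → $68,000–$118,000.

$68,000–$118,000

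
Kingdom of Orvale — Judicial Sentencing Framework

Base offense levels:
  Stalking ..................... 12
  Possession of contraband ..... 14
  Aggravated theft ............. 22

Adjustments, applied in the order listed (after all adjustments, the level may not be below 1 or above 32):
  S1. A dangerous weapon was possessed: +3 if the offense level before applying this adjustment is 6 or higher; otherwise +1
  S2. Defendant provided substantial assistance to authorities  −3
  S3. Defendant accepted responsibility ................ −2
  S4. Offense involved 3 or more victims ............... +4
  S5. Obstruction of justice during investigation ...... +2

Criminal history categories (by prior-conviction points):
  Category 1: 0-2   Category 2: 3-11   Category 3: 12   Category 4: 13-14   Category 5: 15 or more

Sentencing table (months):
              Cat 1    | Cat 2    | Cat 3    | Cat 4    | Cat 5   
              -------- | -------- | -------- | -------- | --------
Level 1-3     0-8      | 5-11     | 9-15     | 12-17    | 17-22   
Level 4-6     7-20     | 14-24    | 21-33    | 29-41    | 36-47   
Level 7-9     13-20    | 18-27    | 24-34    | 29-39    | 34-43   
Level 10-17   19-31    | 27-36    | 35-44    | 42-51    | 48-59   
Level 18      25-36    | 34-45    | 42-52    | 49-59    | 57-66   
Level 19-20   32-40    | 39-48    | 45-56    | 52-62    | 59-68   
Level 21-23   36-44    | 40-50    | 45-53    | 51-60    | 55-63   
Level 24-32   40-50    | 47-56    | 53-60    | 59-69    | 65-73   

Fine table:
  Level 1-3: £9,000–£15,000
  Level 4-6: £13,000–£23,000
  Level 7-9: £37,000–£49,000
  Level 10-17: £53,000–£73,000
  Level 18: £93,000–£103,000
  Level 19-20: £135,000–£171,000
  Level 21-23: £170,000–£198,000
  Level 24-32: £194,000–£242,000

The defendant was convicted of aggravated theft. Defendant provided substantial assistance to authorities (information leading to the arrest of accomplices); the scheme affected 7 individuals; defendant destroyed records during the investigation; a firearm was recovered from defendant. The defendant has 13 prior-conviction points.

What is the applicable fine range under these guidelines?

Base offense level for aggravated theft: 22.
S1 applies (level before this adjustment is 22 ≥ 6, so +3): 22 + 3 = 25.
S2 applies: 25 − 3 = 22.
S3 does not apply.
S4 applies: 22 + 4 = 26.
S5 applies: 26 + 2 = 28.
Final offense level: 28.
Level 28 falls in the 24-32 band.
Fine table: Level 24-32 → £194,000–£242,000.

£194,000–£242,000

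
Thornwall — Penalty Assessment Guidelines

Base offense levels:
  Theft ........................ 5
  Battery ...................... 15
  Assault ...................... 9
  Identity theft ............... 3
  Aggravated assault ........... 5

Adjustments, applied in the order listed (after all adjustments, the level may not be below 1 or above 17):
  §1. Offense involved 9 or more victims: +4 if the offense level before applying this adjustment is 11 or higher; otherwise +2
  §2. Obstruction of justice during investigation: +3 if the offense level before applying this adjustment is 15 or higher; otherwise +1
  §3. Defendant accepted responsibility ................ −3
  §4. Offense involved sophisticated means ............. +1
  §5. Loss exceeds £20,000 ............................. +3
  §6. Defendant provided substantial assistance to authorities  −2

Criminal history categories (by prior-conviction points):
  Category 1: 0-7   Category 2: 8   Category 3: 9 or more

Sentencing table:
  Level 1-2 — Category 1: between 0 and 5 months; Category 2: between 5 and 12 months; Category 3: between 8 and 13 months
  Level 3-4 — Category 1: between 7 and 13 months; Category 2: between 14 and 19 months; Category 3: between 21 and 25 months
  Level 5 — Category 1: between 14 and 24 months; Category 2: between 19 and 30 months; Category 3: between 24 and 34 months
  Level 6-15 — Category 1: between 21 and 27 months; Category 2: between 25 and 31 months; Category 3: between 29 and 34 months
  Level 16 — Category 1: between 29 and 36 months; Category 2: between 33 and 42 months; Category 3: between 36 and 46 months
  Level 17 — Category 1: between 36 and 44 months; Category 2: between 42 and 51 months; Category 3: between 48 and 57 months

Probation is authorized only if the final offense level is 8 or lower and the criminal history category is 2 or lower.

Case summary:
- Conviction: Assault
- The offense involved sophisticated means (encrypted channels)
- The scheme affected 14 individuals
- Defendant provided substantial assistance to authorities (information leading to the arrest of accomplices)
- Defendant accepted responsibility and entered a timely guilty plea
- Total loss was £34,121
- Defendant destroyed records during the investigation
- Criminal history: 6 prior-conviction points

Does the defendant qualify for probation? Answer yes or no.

No

Base offense level for assault: 9.
§1 applies (level before this adjustment is 9 < 11, so +2): 9 + 2 = 11.
§2 applies (level before this adjustment is 11 < 15, so +1): 11 + 1 = 12.
§3 applies: 12 − 3 = 9.
§4 applies: 9 + 1 = 10.
§5 applies: 10 + 3 = 13.
§6 applies: 13 − 2 = 11.
Final offense level: 11.
Criminal history: 6 prior points → Category 1 (0-7).
Level 11 falls in the 6-15 band.
Grid: Level 6-15 × Category 1 = 21-27 months.
Probation check: level 11 > 8 and category 1 ≤ 2 → not eligible.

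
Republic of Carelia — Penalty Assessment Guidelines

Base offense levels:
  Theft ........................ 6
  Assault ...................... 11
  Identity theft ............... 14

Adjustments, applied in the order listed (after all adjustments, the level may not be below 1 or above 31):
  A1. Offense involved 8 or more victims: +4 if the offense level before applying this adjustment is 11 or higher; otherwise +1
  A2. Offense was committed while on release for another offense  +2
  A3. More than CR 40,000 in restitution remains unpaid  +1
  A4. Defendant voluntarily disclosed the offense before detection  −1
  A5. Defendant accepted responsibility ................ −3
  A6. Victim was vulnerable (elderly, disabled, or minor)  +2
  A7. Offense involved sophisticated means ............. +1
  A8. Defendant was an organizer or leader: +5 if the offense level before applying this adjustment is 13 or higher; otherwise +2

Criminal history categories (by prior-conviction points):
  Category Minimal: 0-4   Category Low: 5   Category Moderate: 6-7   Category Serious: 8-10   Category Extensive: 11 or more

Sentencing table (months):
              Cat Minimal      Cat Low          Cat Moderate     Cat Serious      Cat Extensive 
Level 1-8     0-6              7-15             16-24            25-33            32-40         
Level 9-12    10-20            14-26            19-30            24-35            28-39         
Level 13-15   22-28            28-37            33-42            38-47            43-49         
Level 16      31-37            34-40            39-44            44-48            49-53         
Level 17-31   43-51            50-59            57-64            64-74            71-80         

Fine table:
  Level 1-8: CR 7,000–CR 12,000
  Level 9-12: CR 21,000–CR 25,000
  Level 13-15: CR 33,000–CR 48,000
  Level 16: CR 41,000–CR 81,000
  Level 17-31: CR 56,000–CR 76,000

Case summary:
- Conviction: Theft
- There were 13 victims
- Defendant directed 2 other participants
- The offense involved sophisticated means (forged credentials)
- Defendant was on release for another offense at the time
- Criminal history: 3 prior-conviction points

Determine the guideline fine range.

Base offense level for theft: 6.
A1 applies (level before this adjustment is 6 < 11, so +1): 6 + 1 = 7.
A2 applies: 7 + 2 = 9.
A3 does not apply.
A6 does not apply.
A7 applies: 9 + 1 = 10.
A8 applies (level before this adjustment is 10 < 13, so +2): 10 + 2 = 12.
Final offense level: 12.
Level 12 falls in the 9-12 band.
Fine table: Level 9-12 → CR 21,000–CR 25,000.

CR 21,000–CR 25,000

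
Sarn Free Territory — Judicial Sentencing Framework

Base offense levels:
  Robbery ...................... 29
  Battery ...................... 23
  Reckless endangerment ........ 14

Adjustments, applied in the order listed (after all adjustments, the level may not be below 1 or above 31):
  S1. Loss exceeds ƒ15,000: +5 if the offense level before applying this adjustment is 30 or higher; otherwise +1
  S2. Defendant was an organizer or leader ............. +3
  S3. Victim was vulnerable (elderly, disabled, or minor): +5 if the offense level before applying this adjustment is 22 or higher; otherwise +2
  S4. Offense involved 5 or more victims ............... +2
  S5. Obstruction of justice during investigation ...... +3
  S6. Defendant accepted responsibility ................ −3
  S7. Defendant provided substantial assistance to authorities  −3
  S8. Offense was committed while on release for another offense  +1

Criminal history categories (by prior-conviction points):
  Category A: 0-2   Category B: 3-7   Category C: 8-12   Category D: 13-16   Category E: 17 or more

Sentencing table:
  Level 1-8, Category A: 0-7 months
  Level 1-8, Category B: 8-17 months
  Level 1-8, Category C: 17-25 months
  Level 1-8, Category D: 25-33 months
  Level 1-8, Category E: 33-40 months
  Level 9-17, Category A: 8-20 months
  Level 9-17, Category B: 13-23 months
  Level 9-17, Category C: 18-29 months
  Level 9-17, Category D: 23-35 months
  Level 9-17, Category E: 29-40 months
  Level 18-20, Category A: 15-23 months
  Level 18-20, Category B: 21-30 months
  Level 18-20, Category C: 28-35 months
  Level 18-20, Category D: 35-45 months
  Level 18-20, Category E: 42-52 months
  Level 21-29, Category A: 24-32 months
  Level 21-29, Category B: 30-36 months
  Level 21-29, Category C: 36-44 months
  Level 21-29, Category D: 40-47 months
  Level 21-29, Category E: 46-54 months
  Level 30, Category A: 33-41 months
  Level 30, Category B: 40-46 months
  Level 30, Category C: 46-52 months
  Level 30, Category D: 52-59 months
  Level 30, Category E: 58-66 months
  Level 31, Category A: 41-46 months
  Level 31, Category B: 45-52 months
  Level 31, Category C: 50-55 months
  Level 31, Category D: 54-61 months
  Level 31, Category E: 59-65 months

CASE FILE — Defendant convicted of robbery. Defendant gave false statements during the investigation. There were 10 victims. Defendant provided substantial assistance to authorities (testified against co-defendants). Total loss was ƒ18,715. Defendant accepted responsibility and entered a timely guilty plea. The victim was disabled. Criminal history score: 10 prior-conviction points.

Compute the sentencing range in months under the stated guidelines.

Base offense level for robbery: 29.
S1 applies (level before this adjustment is 29 < 30, so +1): 29 + 1 = 30.
S3 applies (level before this adjustment is 30 ≥ 22, so +5): 30 + 5 = 35.
S4 applies: 35 + 2 = 37.
S5 applies: 37 + 3 = 40.
S6 applies: 40 − 3 = 37.
S7 applies: 37 − 3 = 34.
S8 does not apply.
Level 34 exceeds the maximum of 31; capped at 31.
Final offense level: 31.
Criminal history: 10 prior points → Category C (8-12).
Level 31 falls in the 31 band.
Grid: Level 31 × Category C = 50-55 months.

50-55 months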